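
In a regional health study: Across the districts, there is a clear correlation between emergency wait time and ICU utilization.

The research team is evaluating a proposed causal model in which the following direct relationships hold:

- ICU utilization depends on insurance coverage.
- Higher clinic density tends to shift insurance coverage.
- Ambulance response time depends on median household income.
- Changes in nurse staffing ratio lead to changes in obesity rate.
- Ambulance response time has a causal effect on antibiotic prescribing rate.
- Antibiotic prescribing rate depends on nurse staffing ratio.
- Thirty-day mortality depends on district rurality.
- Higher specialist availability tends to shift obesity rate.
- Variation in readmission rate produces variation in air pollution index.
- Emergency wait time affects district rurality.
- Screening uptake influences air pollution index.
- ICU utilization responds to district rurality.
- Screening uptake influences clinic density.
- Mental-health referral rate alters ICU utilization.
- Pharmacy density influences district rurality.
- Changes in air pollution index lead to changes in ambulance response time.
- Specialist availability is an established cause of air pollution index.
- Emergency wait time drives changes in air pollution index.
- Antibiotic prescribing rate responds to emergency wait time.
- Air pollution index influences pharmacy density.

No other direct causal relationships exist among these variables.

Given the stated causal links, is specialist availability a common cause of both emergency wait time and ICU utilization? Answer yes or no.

Specialist availability has no stated causal path to emergency wait time. A confounder must cause both variables, so specialist availability does not qualify.

no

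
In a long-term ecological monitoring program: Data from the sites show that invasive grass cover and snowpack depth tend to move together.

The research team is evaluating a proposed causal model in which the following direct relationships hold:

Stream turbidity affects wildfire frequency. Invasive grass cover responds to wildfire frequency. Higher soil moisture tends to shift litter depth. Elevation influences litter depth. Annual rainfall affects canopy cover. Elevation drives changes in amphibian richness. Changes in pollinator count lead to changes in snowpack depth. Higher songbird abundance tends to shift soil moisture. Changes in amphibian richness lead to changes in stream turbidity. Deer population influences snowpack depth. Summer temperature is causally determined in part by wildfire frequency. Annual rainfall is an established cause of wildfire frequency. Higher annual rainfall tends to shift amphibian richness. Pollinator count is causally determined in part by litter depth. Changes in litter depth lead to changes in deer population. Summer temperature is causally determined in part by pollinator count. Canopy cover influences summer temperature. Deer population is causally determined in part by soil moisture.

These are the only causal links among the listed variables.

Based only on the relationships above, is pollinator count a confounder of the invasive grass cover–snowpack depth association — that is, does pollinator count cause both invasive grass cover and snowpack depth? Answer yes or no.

no

Pollinator count has no stated causal path to invasive grass cover. A confounder must cause both variables, so pollinator count does not qualify.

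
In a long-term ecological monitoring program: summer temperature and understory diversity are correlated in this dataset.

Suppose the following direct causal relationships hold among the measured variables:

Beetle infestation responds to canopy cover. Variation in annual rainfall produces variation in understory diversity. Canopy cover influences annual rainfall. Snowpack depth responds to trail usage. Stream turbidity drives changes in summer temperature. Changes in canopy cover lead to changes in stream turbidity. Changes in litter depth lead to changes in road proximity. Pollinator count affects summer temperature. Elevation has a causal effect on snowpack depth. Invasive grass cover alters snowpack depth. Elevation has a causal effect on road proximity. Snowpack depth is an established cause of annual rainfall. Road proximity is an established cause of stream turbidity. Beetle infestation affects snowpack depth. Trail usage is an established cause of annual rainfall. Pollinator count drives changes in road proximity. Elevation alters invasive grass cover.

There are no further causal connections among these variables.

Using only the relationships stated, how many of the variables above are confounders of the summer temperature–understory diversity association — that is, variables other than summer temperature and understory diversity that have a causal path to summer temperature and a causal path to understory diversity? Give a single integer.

The common causes are: canopy cover (to summer temperature via canopy cover → stream turbidity → summer temperature; to understory diversity via canopy cover → annual rainfall → understory diversity); elevation (to summer temperature via elevation → road proximity → stream turbidity → summer temperature; to understory diversity via elevation → snowpack depth → annual rainfall → understory diversity).
Every other variable lacks a causal path to at least one of summer temperature and understory diversity.

2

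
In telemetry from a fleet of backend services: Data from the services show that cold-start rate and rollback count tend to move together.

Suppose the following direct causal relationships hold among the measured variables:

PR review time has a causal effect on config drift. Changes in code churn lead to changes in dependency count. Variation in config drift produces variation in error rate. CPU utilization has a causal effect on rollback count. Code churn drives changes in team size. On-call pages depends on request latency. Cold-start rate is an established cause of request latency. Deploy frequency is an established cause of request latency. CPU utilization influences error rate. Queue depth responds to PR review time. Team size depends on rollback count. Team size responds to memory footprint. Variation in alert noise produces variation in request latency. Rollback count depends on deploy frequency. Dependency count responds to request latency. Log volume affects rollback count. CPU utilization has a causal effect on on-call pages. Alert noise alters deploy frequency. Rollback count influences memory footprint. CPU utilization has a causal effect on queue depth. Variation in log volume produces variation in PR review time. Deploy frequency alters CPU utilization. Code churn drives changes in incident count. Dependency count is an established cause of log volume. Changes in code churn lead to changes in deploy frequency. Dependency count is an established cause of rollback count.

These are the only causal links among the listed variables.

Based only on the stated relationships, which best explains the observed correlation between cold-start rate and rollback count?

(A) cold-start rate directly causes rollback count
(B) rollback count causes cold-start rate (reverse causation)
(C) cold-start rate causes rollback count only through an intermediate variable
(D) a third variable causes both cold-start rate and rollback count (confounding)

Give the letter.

C

Cold-start rate reaches rollback count through cold-start rate → request latency → dependency count → rollback count — an indirect causal chain with no direct cold-start rate → rollback count link. No variable causes both cold-start rate and rollback count, so confounding is ruled out; the effect is mediated.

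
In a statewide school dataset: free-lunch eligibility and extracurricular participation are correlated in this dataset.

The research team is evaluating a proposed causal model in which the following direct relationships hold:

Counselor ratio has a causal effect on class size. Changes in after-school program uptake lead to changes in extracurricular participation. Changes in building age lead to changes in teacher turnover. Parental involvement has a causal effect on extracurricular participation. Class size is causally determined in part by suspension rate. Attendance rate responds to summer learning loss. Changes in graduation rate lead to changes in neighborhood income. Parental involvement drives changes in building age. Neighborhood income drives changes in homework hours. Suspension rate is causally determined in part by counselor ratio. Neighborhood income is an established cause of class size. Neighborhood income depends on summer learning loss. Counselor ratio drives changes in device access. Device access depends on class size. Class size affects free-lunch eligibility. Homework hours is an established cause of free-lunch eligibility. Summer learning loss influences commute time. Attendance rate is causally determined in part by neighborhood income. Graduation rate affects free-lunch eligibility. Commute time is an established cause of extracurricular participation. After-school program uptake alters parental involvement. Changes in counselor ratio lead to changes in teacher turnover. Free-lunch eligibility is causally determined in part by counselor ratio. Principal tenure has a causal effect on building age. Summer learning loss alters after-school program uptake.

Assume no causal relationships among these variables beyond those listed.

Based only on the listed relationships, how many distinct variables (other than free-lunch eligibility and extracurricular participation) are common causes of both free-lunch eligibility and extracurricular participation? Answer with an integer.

The common causes are: summer learning loss (to free-lunch eligibility via summer learning loss → neighborhood income → homework hours → free-lunch eligibility; to extracurricular participation via summer learning loss → commute time → extracurricular participation).
Every other variable lacks a causal path to at least one of free-lunch eligibility and extracurricular participation.

1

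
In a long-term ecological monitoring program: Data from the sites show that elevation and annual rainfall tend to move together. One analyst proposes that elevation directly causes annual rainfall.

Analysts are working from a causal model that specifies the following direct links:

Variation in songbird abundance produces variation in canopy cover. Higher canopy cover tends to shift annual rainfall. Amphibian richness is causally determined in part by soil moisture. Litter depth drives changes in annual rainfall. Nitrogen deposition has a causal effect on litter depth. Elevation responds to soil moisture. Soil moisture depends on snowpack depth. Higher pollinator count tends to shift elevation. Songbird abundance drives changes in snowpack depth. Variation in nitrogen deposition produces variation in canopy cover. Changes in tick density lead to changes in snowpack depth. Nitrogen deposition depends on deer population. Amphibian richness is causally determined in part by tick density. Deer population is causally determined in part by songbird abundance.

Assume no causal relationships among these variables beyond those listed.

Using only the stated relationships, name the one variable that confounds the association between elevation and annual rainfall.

Songbird abundance has a causal path to elevation (songbird abundance → snowpack depth → soil moisture → elevation) and a separate causal path to annual rainfall (songbird abundance → canopy cover → annual rainfall), so it is a common cause of both.
No stated relationship gives elevation a causal route to annual rainfall, so the correlation is explained by the shared upstream cause rather than a direct effect.

songbird abundance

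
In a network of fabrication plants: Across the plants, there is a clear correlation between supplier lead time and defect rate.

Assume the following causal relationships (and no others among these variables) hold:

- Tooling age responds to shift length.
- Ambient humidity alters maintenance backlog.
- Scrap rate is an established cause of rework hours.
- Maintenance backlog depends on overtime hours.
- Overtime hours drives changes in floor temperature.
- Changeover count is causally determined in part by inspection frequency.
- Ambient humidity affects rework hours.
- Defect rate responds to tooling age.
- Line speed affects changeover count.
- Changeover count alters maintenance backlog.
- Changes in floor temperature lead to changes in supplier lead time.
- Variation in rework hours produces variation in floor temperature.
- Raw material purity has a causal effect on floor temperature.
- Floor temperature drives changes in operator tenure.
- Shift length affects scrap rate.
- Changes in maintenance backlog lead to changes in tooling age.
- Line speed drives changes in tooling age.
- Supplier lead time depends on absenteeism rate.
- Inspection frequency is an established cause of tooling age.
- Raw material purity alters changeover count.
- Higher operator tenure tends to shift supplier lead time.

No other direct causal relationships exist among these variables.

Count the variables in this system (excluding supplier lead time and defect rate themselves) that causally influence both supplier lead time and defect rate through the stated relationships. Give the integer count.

4

The common causes are: ambient humidity (to supplier lead time via ambient humidity → rework hours → floor temperature → supplier lead time; to defect rate via ambient humidity → maintenance backlog → tooling age → defect rate); overtime hours (to supplier lead time via overtime hours → floor temperature → supplier lead time; to defect rate via overtime hours → maintenance backlog → tooling age → defect rate); raw material purity (to supplier lead time via raw material purity → floor temperature → supplier lead time; to defect rate via raw material purity → changeover count → maintenance backlog → tooling age → defect rate); shift length (to supplier lead time via shift length → scrap rate → rework hours → floor temperature → supplier lead time; to defect rate via shift length → tooling age → defect rate).
Every other variable lacks a causal path to at least one of supplier lead time and defect rate.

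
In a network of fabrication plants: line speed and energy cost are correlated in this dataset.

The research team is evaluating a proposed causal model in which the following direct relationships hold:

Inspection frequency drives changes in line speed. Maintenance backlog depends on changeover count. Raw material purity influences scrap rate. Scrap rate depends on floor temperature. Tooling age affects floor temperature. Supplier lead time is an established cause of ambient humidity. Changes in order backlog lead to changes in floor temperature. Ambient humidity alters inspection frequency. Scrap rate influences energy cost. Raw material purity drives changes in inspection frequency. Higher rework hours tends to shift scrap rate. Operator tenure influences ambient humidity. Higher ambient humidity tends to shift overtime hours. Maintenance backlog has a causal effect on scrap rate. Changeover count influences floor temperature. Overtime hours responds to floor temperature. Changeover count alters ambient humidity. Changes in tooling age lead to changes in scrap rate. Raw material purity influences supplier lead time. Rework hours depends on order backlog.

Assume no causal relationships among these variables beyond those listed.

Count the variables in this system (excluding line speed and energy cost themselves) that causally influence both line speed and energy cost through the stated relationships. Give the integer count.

The common causes are: changeover count (to line speed via changeover count → ambient humidity → inspection frequency → line speed; to energy cost via changeover count → floor temperature → scrap rate → energy cost); raw material purity (to line speed via raw material purity → inspection frequency → line speed; to energy cost via raw material purity → scrap rate → energy cost).
Every other variable lacks a causal path to at least one of line speed and energy cost.

2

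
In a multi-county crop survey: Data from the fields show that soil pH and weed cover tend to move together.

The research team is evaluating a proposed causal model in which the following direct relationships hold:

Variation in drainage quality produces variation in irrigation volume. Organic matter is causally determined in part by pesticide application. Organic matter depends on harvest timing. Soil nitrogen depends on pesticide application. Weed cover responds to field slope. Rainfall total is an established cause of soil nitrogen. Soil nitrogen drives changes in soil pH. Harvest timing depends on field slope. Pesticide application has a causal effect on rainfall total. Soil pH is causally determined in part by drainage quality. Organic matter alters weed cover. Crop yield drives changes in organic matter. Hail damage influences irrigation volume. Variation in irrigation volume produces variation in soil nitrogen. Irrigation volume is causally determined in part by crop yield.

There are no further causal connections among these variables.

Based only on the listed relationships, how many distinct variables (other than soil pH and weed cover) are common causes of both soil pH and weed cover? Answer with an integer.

2

The common causes are: crop yield (to soil pH via crop yield → irrigation volume → soil nitrogen → soil pH; to weed cover via crop yield → organic matter → weed cover); pesticide application (to soil pH via pesticide application → soil nitrogen → soil pH; to weed cover via pesticide application → organic matter → weed cover).
Every other variable lacks a causal path to at least one of soil pH and weed cover.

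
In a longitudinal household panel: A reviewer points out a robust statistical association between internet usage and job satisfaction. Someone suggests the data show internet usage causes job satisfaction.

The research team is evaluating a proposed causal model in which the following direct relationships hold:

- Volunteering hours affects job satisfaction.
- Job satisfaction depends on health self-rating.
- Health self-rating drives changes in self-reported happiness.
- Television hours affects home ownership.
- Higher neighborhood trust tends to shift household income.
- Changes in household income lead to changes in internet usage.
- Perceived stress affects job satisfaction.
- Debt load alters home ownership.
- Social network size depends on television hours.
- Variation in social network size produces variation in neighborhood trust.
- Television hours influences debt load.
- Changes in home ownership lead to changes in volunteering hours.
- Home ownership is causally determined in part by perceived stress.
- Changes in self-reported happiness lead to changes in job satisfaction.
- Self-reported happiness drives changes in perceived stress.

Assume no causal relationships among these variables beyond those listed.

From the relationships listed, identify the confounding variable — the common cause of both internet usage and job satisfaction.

Television hours has a causal path to internet usage (television hours → social network size → neighborhood trust → household income → internet usage) and a separate causal path to job satisfaction (television hours → home ownership → volunteering hours → job satisfaction), so it is a common cause of both.
No stated relationship gives internet usage a causal route to job satisfaction, so the correlation is explained by the shared upstream cause rather than a direct effect.

television hours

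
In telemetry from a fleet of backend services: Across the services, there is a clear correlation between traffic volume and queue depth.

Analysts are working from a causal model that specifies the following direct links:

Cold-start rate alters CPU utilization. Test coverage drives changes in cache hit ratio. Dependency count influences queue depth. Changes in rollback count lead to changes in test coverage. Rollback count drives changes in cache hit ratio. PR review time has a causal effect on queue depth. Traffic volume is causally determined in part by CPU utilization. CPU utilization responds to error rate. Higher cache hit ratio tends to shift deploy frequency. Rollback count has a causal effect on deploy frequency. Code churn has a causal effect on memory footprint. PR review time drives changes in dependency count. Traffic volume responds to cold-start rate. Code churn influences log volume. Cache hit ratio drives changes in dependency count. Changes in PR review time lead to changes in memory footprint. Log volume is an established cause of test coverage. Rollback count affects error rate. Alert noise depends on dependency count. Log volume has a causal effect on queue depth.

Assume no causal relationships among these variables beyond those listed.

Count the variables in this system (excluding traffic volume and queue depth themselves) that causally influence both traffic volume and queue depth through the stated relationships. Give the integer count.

1

The common causes are: rollback count (to traffic volume via rollback count → error rate → CPU utilization → traffic volume; to queue depth via rollback count → cache hit ratio → dependency count → queue depth).
Every other variable lacks a causal path to at least one of traffic volume and queue depth.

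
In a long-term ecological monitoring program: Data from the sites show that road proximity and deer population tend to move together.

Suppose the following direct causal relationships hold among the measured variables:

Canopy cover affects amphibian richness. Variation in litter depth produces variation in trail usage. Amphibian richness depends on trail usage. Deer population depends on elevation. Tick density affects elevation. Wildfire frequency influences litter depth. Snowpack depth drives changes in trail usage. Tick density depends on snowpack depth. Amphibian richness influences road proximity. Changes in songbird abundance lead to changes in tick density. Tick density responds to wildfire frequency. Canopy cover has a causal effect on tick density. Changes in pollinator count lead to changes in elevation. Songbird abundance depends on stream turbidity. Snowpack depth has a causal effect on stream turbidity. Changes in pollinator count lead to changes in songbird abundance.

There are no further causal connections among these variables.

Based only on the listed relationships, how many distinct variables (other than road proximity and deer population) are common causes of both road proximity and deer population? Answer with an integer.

3

The common causes are: canopy cover (to road proximity via canopy cover → amphibian richness → road proximity; to deer population via canopy cover → tick density → elevation → deer population); snowpack depth (to road proximity via snowpack depth → trail usage → amphibian richness → road proximity; to deer population via snowpack depth → tick density → elevation → deer population); wildfire frequency (to road proximity via wildfire frequency → litter depth → trail usage → amphibian richness → road proximity; to deer population via wildfire frequency → tick density → elevation → deer population).
Every other variable lacks a causal path to at least one of road proximity and deer population.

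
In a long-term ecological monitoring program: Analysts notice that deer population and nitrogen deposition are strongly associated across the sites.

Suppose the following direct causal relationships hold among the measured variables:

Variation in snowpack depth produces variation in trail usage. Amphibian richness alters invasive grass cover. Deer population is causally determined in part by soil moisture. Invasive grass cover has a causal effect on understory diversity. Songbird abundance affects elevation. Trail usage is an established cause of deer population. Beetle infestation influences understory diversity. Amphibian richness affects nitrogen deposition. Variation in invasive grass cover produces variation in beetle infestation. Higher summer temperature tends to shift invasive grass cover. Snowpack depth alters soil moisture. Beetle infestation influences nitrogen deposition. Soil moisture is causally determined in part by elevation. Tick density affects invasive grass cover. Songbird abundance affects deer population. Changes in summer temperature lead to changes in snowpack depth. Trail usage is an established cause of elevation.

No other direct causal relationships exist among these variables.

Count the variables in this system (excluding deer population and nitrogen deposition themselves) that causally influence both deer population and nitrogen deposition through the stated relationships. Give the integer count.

1

The common causes are: summer temperature (to deer population via summer temperature → snowpack depth → soil moisture → deer population; to nitrogen deposition via summer temperature → invasive grass cover → beetle infestation → nitrogen deposition).
Every other variable lacks a causal path to at least one of deer population and nitrogen deposition.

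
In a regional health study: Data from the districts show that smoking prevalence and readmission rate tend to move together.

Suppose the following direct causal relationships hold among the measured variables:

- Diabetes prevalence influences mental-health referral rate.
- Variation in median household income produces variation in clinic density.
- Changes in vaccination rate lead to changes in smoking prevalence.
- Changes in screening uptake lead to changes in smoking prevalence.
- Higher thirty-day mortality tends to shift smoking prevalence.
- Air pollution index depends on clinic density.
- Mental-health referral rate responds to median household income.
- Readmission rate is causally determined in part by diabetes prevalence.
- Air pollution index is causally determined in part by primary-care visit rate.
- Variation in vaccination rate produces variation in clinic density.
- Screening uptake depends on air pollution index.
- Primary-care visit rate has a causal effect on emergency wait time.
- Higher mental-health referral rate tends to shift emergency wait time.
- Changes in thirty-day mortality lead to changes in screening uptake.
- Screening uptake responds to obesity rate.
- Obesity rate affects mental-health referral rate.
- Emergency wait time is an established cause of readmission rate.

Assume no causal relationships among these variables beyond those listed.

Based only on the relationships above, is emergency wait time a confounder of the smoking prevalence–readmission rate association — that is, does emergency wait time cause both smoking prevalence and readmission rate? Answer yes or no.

no

Emergency wait time has no stated causal path to smoking prevalence. A confounder must cause both variables, so emergency wait time does not qualify.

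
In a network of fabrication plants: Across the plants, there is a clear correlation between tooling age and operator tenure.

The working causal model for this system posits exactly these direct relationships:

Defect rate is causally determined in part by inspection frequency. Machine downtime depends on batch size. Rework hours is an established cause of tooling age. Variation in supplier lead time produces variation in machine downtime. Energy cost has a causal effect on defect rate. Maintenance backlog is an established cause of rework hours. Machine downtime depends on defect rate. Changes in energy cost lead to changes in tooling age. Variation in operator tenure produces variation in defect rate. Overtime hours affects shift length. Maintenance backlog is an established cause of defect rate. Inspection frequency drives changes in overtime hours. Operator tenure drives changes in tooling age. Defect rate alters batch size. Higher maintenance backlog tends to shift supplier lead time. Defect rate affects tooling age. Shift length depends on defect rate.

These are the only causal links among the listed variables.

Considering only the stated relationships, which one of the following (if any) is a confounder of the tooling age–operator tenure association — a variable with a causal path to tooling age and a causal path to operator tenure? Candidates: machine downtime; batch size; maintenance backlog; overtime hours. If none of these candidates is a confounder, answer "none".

none

None of the listed candidates has causal paths to both tooling age and operator tenure in the stated relationships, so none is a common cause.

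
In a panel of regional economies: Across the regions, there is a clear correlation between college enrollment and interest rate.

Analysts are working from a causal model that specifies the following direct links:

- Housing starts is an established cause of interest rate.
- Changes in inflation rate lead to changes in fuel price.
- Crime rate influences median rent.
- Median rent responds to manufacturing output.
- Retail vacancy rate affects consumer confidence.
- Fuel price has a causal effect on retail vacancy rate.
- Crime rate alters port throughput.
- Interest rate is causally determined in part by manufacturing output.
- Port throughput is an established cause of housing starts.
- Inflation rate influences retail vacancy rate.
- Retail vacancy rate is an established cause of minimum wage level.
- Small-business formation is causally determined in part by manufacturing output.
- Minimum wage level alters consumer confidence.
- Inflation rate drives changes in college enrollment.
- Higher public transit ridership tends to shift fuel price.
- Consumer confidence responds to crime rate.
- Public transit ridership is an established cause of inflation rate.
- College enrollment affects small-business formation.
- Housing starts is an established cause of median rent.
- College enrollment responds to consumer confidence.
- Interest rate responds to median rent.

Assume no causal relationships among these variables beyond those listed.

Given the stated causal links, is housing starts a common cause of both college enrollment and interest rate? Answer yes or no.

no

Housing starts has no stated causal path to college enrollment. A confounder must cause both variables, so housing starts does not qualify.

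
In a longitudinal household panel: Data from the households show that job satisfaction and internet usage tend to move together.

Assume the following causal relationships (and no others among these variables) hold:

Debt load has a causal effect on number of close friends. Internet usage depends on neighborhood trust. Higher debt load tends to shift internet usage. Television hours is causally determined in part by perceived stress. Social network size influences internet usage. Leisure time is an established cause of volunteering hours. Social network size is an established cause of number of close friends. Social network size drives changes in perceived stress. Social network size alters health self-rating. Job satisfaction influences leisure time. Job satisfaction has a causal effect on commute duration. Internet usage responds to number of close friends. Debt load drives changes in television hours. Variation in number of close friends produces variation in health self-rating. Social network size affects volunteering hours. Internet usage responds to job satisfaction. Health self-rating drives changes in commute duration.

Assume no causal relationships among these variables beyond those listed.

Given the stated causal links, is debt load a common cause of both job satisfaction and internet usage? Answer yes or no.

Debt load has no stated causal path to job satisfaction. A confounder must cause both variables, so debt load does not qualify.

no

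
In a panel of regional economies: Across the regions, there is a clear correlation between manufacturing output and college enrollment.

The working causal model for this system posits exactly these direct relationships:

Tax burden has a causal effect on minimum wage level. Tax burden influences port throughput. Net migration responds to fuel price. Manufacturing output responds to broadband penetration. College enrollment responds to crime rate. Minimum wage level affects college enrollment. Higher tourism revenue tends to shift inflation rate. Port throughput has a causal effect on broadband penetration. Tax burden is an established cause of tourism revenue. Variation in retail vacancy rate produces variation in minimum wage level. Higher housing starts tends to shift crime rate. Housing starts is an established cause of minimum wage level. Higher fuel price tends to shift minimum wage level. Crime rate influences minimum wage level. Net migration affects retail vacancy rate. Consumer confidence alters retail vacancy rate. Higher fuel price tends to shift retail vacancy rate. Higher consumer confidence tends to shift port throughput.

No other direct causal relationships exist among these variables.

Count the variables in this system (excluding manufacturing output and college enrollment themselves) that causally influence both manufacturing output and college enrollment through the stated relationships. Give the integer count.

The common causes are: consumer confidence (to manufacturing output via consumer confidence → port throughput → broadband penetration → manufacturing output; to college enrollment via consumer confidence → retail vacancy rate → minimum wage level → college enrollment); tax burden (to manufacturing output via tax burden → port throughput → broadband penetration → manufacturing output; to college enrollment via tax burden → minimum wage level → college enrollment).
Every other variable lacks a causal path to at least one of manufacturing output and college enrollment.

2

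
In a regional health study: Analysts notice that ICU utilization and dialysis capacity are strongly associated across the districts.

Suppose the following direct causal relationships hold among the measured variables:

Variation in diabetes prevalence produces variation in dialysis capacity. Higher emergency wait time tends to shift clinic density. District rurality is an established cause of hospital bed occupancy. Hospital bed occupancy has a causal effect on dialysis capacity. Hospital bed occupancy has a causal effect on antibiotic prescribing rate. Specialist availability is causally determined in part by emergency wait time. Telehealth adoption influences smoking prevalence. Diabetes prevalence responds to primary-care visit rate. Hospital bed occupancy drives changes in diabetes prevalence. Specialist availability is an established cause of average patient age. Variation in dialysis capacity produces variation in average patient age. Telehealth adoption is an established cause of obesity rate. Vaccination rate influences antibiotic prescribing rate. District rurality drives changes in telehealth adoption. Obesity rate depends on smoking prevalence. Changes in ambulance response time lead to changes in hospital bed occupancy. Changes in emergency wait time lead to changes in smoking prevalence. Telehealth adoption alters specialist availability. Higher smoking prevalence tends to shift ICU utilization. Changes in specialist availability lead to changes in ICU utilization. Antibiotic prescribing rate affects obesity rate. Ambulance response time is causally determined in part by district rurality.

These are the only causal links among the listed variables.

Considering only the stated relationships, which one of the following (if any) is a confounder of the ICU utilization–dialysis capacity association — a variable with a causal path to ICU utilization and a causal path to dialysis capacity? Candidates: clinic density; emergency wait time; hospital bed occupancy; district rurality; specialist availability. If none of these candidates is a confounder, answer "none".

district rurality

District rurality causes ICU utilization (district rurality → telehealth adoption → smoking prevalence → ICU utilization) and also causes dialysis capacity (district rurality → hospital bed occupancy → dialysis capacity); it is a common cause of both.
Each of the other candidates lacks a causal path to at least one of ICU utilization and dialysis capacity, so they do not confound the relationship.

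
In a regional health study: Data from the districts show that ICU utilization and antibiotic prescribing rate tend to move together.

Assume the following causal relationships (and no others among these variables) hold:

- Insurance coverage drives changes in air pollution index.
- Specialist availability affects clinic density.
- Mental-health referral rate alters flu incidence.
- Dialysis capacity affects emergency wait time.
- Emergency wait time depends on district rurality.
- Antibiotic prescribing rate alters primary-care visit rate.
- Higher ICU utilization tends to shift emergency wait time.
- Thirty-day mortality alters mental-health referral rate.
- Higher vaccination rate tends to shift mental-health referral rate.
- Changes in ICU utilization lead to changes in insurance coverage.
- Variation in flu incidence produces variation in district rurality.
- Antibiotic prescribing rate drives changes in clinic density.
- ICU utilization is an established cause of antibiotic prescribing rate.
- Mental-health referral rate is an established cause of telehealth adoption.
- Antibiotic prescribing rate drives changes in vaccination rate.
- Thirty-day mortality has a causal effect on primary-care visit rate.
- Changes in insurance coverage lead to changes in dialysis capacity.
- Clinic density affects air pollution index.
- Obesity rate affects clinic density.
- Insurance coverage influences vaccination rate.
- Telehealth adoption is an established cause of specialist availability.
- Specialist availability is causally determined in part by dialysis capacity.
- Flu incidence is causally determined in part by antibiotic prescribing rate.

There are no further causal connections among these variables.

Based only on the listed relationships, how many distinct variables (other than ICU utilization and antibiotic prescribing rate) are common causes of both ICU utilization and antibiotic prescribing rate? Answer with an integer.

No listed variable has a causal path to both ICU utilization and antibiotic prescribing rate, so there are no common causes.

0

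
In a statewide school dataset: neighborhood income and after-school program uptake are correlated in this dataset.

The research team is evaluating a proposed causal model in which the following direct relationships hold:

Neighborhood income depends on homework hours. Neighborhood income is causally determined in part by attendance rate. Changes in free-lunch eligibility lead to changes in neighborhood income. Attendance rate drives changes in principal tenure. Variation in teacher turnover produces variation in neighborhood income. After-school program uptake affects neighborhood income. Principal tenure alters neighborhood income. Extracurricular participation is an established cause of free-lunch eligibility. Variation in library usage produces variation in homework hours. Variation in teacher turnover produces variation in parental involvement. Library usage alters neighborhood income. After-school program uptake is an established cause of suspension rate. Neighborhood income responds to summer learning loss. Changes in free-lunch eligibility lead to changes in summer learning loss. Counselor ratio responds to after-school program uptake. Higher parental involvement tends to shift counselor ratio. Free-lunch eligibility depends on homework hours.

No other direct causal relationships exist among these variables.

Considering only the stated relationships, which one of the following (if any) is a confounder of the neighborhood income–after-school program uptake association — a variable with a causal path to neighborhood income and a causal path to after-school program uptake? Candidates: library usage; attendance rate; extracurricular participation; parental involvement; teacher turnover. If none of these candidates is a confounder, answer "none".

None of the listed candidates has causal paths to both neighborhood income and after-school program uptake in the stated relationships, so none is a common cause.

none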